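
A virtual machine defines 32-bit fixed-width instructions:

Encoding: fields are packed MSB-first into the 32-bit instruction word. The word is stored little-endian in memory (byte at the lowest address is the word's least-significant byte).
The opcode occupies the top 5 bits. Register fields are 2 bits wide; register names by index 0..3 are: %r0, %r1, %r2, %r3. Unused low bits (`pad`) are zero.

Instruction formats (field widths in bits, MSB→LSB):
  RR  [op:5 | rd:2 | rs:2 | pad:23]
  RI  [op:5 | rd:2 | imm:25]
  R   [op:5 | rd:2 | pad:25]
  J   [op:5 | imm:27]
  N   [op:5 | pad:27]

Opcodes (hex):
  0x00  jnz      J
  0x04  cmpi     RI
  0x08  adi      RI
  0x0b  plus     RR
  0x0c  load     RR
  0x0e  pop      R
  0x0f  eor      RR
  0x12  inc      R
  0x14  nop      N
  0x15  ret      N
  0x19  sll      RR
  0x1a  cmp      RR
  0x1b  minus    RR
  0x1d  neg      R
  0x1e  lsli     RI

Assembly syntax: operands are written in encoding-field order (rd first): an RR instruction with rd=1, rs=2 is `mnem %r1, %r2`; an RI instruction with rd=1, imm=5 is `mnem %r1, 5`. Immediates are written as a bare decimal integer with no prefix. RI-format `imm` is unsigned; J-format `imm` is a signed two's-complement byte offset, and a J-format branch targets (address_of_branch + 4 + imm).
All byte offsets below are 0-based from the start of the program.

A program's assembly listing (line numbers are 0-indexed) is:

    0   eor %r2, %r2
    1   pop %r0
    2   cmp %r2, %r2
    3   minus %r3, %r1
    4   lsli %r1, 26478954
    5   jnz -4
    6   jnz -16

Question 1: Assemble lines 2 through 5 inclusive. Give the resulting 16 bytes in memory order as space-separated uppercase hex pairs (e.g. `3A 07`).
2. cmp fields op=0x1a:5|rd=2:2|rs=2:2|pad=0:23 → word d5000000h → 00 00 00 d5
3. minus fields op=0x1b:5|rd=3:2|rs=1:2|pad=0:23 → word de800000h → 00 00 80 de
4. lsli fields op=0x1e:5|rd=1:2|imm=26478954:25 → word f394096ah → 6a 09 94 f3
5. jnz fields op=0x0:5|imm=-4:27 → word 07fffffch → fc ff ff 07

00 00 00 D5 00 00 80 DE 6A 09 94 F3 FC FF FF 07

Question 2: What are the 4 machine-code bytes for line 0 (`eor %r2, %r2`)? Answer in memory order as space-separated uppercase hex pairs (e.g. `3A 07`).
00 00 00 7D

0. eor fields op=0xf:5|rd=2:2|rs=2:2|pad=0:23 → word 7d000000h → 00 00 00 7d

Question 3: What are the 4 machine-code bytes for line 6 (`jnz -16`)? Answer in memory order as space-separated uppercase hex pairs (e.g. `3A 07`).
F0 FF FF 07

6. jnz fields op=0x0:5|imm=-16:27 → word 07fffff0h → f0 ff ff 07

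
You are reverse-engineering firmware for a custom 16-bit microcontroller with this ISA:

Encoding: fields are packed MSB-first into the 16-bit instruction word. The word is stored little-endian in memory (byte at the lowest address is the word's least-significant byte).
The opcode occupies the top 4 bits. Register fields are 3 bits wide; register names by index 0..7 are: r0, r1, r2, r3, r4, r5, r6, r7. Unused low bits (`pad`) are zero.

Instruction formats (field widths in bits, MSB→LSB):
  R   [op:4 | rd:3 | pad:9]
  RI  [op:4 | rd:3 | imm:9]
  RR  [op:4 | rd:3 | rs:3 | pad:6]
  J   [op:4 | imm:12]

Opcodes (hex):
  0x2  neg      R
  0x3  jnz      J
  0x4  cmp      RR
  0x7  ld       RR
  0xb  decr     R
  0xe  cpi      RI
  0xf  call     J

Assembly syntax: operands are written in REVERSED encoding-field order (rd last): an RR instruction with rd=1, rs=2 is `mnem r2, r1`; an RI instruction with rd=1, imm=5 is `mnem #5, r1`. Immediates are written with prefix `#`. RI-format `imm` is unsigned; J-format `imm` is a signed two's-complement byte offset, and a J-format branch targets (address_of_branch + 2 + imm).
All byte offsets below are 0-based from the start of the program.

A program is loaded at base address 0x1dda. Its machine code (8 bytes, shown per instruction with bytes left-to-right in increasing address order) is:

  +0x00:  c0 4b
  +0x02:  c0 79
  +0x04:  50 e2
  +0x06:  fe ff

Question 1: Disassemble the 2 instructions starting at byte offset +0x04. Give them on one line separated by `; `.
cpi #80, r1; call #-2

+0x04: 50 e2 ⇒ word 0xe250 (little)
  op=0xe250>>12=0xe ⇒ cpi (RI)
  rd: (w>>9)&0x7=0x1 → r1
  imm: (w>>0)&0x1ff=0x50 → #80
+0x06: fe ff ⇒ word 0xfffe (little)
  op=0xfffe>>12=0xf ⇒ call (J)
  imm: (w>>0)&0xfff=0xffe (s12→-2) → #-2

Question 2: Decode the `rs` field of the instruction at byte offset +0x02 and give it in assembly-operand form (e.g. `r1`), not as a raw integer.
r7

+0x02: c0 79 ⇒ word 0x79c0 (little)
  opcode bits[15:12]=0x7: ld/RR
  [11:9] rd=4 = r4
  [8:6] rs=7 = r7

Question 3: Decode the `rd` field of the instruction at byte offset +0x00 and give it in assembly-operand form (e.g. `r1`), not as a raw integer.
r5

[00] c0 4b → 0x4bc0
  opcode bits[15:12]=0x4: cmp/RR
  [11:9] rd=5 = r5
  [8:6] rs=7 = r7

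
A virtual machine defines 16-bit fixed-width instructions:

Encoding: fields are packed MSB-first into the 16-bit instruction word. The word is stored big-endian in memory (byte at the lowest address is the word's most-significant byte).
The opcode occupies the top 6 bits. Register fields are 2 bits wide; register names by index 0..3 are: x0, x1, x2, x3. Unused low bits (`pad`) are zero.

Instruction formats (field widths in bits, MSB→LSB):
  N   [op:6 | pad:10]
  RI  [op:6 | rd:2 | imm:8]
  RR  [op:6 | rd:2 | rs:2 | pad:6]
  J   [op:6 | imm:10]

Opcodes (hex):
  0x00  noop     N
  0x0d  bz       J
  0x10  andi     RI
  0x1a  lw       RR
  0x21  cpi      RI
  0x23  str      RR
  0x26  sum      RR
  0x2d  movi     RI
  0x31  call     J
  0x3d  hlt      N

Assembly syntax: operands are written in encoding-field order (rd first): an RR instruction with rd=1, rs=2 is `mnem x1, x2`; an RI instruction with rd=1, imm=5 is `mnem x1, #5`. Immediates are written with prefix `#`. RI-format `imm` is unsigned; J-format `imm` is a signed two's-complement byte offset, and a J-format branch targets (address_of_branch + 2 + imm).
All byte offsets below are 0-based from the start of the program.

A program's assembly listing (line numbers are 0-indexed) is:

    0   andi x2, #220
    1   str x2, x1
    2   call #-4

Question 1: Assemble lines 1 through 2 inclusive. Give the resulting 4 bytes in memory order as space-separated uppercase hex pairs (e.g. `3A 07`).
line 1 (str): pack op=0x23:6|rd=2:2|rs=1:2|pad=0:6 = 0x8e40; big→ 8e 40
line 2 (call): pack op=0x31:6|imm=-4:10 = 0xc7fc; big→ c7 fc

8E 40 C7 FC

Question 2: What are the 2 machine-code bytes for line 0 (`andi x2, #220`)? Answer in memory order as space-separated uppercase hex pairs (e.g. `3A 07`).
42 DC

L0: andi op=0x10:6|rd=2:2|imm=220:8 ⇒ 0x42dc ⇒ big 42 dc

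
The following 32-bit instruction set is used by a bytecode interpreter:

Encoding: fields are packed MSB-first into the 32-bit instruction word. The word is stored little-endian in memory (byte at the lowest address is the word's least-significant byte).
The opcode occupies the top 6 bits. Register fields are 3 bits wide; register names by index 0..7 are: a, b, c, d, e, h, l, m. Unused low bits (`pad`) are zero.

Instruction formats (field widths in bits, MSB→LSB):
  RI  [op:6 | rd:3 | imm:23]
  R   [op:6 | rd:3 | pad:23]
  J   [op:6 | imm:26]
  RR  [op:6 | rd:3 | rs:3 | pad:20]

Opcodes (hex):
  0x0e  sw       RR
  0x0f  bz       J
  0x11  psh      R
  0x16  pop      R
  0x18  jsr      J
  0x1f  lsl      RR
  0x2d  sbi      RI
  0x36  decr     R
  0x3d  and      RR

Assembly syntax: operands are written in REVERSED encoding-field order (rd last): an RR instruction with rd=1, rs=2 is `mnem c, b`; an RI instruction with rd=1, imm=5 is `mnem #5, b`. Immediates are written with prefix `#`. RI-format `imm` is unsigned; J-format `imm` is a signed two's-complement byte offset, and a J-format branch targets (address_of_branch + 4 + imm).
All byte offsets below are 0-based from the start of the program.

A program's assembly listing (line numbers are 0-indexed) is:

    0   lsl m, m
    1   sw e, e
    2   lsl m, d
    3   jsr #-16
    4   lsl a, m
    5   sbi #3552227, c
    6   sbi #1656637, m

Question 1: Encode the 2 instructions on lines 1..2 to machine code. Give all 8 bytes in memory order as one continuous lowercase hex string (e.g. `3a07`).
0000403a0000f07d

1. sw fields op=0xe:6|rd=4:3|rs=4:3|pad=0:20 → word 3a400000h → 00 00 40 3a
2. lsl fields op=0x1f:6|rd=3:3|rs=7:3|pad=0:20 → word 7df00000h → 00 00 f0 7d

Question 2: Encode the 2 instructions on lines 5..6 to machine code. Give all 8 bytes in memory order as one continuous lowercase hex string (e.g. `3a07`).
e33336b53d4799b7

5. sbi fields op=0x2d:6|rd=2:3|imm=3552227:23 → word b53633e3h → e3 33 36 b5
6. sbi fields op=0x2d:6|rd=7:3|imm=1656637:23 → word b799473dh → 3d 47 99 b7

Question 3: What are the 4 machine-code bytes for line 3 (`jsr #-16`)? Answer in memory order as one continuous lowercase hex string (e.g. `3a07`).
3. jsr fields op=0x18:6|imm=-16:26 → word 63fffff0h → f0 ff ff 63

f0ffff63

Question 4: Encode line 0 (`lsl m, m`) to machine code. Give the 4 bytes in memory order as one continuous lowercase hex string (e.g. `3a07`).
0000f07f

L0: lsl op=0x1f:6|rd=7:3|rs=7:3|pad=0:20 ⇒ 0x7ff00000 ⇒ little 00 00 f0 7f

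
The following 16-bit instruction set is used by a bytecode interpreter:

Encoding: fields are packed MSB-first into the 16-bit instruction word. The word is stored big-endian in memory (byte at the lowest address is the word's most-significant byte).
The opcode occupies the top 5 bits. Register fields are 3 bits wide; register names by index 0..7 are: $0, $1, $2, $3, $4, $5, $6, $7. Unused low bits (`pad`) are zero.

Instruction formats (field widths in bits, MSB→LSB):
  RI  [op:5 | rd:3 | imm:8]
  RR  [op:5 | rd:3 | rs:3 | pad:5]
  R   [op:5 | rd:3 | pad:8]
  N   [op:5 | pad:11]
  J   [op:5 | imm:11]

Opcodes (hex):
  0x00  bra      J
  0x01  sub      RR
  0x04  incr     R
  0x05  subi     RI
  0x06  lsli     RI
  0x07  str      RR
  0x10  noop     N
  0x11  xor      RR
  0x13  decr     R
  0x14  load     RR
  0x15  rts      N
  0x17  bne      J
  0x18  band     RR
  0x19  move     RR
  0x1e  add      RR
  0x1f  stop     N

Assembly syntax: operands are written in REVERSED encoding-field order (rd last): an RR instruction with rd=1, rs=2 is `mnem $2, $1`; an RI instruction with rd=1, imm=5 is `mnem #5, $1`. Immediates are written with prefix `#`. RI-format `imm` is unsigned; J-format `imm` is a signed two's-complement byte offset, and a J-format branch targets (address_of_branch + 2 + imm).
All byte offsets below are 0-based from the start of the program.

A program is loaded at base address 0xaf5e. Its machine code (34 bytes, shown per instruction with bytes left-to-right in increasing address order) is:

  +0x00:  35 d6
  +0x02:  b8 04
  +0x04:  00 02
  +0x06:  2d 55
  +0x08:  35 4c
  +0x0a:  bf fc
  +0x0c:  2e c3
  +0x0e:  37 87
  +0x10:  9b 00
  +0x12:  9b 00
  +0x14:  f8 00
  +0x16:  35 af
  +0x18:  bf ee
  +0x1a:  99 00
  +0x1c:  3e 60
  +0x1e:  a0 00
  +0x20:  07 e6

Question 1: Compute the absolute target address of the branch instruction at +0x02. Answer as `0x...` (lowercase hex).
0xaf66

+0x02: b8 04 ⇒ word 0xb804 (big)
  opcode bits[15:11]=0x17: bne/J
  [10:0] imm=4 = #4
  target = base 0xaf5e + off 0x02 + 2 + imm 4 = 0xaf66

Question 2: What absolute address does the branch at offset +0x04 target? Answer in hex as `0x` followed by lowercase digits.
0xaf66

@+04  big-endian(00 02) = 0x0002
  opcode bits[15:11]=0x0: bra/J
  imm@[10:0]=0x2 ⇒ #2
  target = base 0xaf5e + off 0x04 + 2 + imm 2 = 0xaf66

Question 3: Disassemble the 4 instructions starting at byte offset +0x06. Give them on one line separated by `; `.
subi #85, $5; lsli #76, $5; bne #-4; subi #195, $6

+0x06: 2d 55 ⇒ word 0x2d55 (big)
  top 5b → 0x5 → subi [RI]
  rd: (w>>8)&0x7=0x5 → $5
  imm: (w>>0)&0xff=0x55 → #85
+0x08: 35 4c ⇒ word 0x354c (big)
  top 5b → 0x6 → lsli [RI]
  rd: (w>>8)&0x7=0x5 → $5
  imm: (w>>0)&0xff=0x4c → #76
+0x0a: bf fc ⇒ word 0xbffc (big)
  top 5b → 0x17 → bne [J]
  imm: (w>>0)&0x7ff=0x7fc (s11→-4) → #-4
+0x0c: 2e c3 ⇒ word 0x2ec3 (big)
  top 5b → 0x5 → subi [RI]
  rd: (w>>8)&0x7=0x6 → $6
  imm: (w>>0)&0xff=0xc3 → #195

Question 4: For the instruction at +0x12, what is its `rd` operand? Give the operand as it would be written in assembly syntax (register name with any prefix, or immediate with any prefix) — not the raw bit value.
$3

+0x12: 9b 00 ⇒ word 0x9b00 (big)
  top 5b → 0x13 → decr [R]
  rd: (w>>8)&0x7=0x3 → $3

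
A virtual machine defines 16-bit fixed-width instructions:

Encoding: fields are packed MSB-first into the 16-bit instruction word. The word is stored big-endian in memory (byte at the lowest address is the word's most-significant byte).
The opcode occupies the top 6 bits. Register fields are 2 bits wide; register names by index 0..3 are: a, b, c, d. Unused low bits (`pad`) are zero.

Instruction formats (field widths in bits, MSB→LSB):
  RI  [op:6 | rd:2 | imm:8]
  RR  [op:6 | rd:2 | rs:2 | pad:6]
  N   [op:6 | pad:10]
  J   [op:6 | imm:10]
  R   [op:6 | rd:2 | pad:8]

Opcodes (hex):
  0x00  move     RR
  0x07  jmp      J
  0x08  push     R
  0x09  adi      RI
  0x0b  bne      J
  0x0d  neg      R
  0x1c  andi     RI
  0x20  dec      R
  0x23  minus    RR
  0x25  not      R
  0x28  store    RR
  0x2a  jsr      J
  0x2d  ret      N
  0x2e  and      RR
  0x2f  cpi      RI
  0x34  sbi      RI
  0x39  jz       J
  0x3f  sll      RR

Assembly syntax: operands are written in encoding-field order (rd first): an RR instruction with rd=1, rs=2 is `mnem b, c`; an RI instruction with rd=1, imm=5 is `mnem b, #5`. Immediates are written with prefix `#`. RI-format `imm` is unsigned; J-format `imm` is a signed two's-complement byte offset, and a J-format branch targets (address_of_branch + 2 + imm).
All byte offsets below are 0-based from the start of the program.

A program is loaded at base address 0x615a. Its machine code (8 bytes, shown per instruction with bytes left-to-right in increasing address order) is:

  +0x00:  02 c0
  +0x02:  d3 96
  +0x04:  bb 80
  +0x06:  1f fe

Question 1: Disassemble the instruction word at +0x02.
sbi d, #150

off 0x02: read d3 96 as big → 0xd396
  opcode bits[15:10]=0x34: sbi/RI
  rd@[9:8]=0x3 ⇒ d
  imm@[7:0]=0x96 ⇒ #150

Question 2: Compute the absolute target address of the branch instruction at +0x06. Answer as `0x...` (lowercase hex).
0x6160

off 0x06: read 1f fe as big → 0x1ffe
  opcode bits[15:10]=0x7: jmp/J
  [9:0] imm=1022 (s10→-2) = #-2
  target = base 0x615a + off 0x06 + 2 + imm -2 = 0x6160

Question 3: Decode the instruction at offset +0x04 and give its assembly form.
and d, c

+0x04: bb 80 ⇒ word 0xbb80 (big)
  top 6b → 0x2e → and [RR]
  rd: (w>>8)&0x3=0x3 → d
  rs: (w>>6)&0x3=0x2 → c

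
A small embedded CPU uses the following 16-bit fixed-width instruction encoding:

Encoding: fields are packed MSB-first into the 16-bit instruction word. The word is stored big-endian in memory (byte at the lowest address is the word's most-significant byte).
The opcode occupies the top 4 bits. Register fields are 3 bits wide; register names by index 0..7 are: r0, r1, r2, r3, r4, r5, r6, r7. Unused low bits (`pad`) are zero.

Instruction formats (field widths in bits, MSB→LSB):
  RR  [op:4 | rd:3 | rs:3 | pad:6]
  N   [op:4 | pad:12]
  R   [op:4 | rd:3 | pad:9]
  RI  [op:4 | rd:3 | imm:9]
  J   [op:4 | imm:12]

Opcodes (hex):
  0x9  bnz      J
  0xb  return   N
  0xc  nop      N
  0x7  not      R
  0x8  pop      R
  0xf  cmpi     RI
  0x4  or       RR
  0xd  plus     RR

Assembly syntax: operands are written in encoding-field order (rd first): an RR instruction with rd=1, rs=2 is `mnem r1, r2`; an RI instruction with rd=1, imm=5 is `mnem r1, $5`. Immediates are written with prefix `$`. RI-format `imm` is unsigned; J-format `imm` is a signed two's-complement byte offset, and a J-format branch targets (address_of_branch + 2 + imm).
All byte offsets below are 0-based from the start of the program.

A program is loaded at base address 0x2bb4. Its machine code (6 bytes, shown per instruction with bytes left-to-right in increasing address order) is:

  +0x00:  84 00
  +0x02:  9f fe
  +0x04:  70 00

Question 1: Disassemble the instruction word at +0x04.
off 0x04: read 70 00 as big → 0x7000
  opcode bits[15:12]=0x7: not/R
  rd: (w>>9)&0x7=0x0 → r0

not r0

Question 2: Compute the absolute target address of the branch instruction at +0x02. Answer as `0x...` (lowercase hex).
@+02  big-endian(9f fe) = 0x9ffe
  opcode bits[15:12]=0x9: bnz/J
  imm: (w>>0)&0xfff=0xffe (s12→-2) → $-2
  target = base 0x2bb4 + off 0x02 + 2 + imm -2 = 0x2bb6

0x2bb6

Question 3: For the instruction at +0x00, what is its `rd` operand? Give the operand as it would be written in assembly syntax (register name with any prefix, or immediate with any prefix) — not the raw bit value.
r2

@+00  big-endian(84 00) = 0x8400
  op=0x8400>>12=0x8 ⇒ pop (R)
  rd@[11:9]=0x2 ⇒ r2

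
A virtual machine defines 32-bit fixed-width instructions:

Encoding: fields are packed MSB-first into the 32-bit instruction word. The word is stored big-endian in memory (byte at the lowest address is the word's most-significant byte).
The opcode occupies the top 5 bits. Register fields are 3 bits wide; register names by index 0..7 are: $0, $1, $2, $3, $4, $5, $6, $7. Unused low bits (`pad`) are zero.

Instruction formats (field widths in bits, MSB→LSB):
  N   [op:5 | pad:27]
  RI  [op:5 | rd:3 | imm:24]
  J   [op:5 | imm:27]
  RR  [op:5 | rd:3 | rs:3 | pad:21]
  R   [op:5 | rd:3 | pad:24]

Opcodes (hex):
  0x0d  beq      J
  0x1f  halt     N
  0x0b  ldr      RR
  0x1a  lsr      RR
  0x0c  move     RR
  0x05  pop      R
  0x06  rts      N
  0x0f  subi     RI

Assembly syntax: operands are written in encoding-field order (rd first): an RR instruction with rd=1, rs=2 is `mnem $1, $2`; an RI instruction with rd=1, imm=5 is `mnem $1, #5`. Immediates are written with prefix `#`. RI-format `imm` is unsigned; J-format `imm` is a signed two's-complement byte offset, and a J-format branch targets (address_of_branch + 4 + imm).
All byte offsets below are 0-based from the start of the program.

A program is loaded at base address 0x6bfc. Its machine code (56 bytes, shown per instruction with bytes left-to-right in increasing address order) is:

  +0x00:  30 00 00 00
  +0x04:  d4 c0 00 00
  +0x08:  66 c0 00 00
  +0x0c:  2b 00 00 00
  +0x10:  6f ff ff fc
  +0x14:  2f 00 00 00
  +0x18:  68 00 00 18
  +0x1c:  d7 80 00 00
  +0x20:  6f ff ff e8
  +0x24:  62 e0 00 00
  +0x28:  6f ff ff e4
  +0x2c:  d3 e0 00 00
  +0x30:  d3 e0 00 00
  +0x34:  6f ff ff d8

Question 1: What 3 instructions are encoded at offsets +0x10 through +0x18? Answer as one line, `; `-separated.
beq #-4; pop $7; beq #24

@+10  big-endian(6f ff ff fc) = 0x6ffffffc
  opcode bits[31:27]=0xd: beq/J
  [26:0] imm=134217724 (s27→-4) = #-4
@+14  big-endian(2f 00 00 00) = 0x2f000000
  opcode bits[31:27]=0x5: pop/R
  [26:24] rd=7 = $7
@+18  big-endian(68 00 00 18) = 0x68000018
  opcode bits[31:27]=0xd: beq/J
  [26:0] imm=24 = #24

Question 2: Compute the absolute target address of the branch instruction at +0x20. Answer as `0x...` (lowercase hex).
off 0x20: read 6f ff ff e8 as big → 0x6fffffe8
  top 5b → 0xd → beq [J]
  imm: (w>>0)&0x7ffffff=0x7ffffe8 (s27→-24) → #-24
  target = base 0x6bfc + off 0x20 + 4 + imm -24 = 0x6c08

0x6c08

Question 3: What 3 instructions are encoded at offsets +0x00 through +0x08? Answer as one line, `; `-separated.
@+00  big-endian(30 00 00 00) = 0x30000000
  op=0x30000000>>27=0x6 ⇒ rts (N)
@+04  big-endian(d4 c0 00 00) = 0xd4c00000
  op=0xd4c00000>>27=0x1a ⇒ lsr (RR)
  rd@[26:24]=0x4 ⇒ $4
  rs@[23:21]=0x6 ⇒ $6
@+08  big-endian(66 c0 00 00) = 0x66c00000
  op=0x66c00000>>27=0xc ⇒ move (RR)
  rd@[26:24]=0x6 ⇒ $6
  rs@[23:21]=0x6 ⇒ $6

rts; lsr $4, $6; move $6, $6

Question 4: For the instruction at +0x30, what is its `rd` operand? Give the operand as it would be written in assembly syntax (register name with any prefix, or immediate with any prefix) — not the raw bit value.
$3

[30] d3 e0 00 00 → 0xd3e00000
  top 5b → 0x1a → lsr [RR]
  rd: (w>>24)&0x7=0x3 → $3
  rs: (w>>21)&0x7=0x7 → $7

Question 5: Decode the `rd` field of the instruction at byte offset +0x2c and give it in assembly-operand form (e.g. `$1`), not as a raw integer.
$3

off 0x2c: read d3 e0 00 00 as big → 0xd3e00000
  op=0xd3e00000>>27=0x1a ⇒ lsr (RR)
  rd: (w>>24)&0x7=0x3 → $3
  rs: (w>>21)&0x7=0x7 → $7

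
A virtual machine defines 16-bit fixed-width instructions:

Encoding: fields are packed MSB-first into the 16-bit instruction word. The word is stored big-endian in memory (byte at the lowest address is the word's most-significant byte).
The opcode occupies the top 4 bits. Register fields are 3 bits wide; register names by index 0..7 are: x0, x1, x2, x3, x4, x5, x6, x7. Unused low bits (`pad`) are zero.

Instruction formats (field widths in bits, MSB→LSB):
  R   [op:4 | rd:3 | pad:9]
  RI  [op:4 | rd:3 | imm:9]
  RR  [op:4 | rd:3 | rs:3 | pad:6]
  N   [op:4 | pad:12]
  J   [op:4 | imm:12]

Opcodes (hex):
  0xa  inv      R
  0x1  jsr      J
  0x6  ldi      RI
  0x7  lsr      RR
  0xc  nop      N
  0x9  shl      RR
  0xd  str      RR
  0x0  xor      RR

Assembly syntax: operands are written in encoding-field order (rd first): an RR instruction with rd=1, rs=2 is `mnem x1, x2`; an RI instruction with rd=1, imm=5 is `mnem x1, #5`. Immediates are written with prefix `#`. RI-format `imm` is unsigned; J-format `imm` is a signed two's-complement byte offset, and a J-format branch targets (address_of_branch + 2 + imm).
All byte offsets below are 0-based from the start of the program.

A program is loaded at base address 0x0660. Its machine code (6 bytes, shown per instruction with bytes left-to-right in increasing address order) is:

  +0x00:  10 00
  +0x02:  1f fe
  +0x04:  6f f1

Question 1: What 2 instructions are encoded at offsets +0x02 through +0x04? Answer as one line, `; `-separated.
jsr #-2; ldi x7, #497

+0x02: 1f fe ⇒ word 0x1ffe (big)
  opcode bits[15:12]=0x1: jsr/J
  [11:0] imm=4094 (s12→-2) = #-2
+0x04: 6f f1 ⇒ word 0x6ff1 (big)
  opcode bits[15:12]=0x6: ldi/RI
  [11:9] rd=7 = x7
  [8:0] imm=497 = #497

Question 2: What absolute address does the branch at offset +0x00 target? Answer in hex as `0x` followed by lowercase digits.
0x0662

off 0x00: read 10 00 as big → 0x1000
  op=0x1000>>12=0x1 ⇒ jsr (J)
  imm@[11:0]=0x0 ⇒ #0
  target = base 0x0660 + off 0x00 + 2 + imm 0 = 0x0662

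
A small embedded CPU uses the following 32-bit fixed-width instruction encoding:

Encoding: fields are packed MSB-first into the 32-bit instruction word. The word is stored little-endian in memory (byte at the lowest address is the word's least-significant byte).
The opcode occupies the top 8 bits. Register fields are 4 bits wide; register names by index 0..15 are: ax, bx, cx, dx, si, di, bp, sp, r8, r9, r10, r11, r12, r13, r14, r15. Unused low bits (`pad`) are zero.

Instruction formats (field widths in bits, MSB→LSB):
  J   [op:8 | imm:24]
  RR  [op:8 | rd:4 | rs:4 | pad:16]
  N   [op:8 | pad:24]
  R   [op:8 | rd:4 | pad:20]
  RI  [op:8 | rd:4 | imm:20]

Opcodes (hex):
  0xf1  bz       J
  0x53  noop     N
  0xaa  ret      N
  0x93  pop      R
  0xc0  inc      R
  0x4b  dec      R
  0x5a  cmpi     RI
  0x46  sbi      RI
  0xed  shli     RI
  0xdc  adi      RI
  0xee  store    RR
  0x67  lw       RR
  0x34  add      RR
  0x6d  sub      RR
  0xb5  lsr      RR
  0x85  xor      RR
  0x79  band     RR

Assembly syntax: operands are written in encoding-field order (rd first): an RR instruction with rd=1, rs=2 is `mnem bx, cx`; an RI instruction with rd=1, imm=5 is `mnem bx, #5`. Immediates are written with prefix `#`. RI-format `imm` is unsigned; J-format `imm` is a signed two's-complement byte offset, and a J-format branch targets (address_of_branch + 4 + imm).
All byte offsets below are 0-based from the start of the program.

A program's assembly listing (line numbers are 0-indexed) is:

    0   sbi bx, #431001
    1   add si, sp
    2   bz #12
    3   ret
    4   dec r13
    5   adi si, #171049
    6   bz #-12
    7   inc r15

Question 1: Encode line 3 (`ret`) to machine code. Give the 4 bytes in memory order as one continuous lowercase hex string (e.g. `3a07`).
L3: ret op=0xaa:8|pad=0:24 ⇒ 0xaa000000 ⇒ little 00 00 00 aa

000000aa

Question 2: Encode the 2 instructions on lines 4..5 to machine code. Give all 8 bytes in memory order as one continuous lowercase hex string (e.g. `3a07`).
0000d04b299c42dc

line 4 (dec): pack op=0x4b:8|rd=13:4|pad=0:20 = 0x4bd00000; little→ 00 00 d0 4b
line 5 (adi): pack op=0xdc:8|rd=4:4|imm=171049:20 = 0xdc429c29; little→ 29 9c 42 dc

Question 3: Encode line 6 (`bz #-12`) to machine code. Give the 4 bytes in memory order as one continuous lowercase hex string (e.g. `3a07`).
f4fffff1

L6: bz op=0xf1:8|imm=-12:24 ⇒ 0xf1fffff4 ⇒ little f4 ff ff f1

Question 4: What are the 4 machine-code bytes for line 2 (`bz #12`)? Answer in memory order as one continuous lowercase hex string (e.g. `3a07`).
line 2 (bz): pack op=0xf1:8|imm=12:24 = 0xf100000c; little→ 0c 00 00 f1

0c0000f1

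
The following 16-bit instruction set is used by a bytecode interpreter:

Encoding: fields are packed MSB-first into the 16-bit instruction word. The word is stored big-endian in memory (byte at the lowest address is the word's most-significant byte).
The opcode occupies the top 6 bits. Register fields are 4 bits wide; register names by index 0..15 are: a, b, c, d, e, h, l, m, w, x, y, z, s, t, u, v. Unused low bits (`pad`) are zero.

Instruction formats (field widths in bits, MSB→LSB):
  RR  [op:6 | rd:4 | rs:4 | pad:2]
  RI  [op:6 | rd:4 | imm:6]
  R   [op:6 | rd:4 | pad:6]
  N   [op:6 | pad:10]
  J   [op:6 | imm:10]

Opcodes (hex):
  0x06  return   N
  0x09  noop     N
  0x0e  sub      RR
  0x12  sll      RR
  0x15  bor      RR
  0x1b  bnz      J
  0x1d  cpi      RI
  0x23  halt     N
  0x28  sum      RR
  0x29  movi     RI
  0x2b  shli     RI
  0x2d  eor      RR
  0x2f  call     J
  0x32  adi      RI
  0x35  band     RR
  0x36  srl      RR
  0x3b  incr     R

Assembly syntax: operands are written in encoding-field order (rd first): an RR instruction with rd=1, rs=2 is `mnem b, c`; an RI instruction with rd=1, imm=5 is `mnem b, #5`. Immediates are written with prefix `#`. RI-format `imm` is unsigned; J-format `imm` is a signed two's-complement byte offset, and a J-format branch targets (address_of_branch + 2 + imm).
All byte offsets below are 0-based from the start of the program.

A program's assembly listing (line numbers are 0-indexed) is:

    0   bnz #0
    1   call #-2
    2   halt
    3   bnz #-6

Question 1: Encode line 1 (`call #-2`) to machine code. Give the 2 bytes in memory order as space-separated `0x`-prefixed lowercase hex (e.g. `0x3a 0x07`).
0xbf 0xfe

1. call fields op=0x2f:6|imm=-2:10 → word bffeh → bf fe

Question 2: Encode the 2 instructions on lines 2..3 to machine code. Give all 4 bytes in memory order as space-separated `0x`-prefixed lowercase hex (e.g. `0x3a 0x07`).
0x8c 0x00 0x6f 0xfa

L2: halt op=0x23:6|pad=0:10 ⇒ 0x8c00 ⇒ big 8c 00
L3: bnz op=0x1b:6|imm=-6:10 ⇒ 0x6ffa ⇒ big 6f fa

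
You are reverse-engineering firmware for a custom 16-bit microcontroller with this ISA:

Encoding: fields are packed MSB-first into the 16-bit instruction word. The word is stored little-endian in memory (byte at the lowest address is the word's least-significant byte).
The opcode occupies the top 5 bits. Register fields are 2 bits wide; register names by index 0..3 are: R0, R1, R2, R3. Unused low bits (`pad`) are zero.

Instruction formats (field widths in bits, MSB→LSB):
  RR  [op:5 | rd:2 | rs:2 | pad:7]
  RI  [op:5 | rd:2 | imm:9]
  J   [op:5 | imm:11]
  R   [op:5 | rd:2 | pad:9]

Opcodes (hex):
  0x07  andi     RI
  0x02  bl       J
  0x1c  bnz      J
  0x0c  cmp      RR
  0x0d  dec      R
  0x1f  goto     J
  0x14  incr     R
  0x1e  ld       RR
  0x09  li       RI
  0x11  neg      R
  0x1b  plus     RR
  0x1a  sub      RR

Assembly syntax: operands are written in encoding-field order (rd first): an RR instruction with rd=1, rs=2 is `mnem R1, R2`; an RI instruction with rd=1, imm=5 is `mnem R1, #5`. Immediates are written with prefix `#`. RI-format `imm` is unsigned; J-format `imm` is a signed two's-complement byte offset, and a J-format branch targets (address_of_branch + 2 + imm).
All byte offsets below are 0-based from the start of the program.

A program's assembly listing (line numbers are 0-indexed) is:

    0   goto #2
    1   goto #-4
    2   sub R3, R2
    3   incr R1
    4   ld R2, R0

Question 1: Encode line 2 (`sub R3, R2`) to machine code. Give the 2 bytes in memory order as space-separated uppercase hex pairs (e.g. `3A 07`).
00 D7

2. sub fields op=0x1a:5|rd=3:2|rs=2:2|pad=0:7 → word d700h → 00 d7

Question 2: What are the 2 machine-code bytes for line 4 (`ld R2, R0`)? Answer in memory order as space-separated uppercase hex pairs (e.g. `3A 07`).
4. ld fields op=0x1e:5|rd=2:2|rs=0:2|pad=0:7 → word f400h → 00 f4

00 F4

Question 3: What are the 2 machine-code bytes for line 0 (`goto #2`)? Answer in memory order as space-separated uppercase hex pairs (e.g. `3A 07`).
02 F8

L0: goto op=0x1f:5|imm=2:11 ⇒ 0xf802 ⇒ little 02 f8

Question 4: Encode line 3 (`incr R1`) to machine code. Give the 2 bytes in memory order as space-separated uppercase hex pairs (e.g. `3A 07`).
line 3 (incr): pack op=0x14:5|rd=1:2|pad=0:9 = 0xa200; little→ 00 a2

00 A2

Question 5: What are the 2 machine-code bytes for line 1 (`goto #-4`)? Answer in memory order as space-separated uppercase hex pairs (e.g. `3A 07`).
FC FF

L1: goto op=0x1f:5|imm=-4:11 ⇒ 0xfffc ⇒ little fc ff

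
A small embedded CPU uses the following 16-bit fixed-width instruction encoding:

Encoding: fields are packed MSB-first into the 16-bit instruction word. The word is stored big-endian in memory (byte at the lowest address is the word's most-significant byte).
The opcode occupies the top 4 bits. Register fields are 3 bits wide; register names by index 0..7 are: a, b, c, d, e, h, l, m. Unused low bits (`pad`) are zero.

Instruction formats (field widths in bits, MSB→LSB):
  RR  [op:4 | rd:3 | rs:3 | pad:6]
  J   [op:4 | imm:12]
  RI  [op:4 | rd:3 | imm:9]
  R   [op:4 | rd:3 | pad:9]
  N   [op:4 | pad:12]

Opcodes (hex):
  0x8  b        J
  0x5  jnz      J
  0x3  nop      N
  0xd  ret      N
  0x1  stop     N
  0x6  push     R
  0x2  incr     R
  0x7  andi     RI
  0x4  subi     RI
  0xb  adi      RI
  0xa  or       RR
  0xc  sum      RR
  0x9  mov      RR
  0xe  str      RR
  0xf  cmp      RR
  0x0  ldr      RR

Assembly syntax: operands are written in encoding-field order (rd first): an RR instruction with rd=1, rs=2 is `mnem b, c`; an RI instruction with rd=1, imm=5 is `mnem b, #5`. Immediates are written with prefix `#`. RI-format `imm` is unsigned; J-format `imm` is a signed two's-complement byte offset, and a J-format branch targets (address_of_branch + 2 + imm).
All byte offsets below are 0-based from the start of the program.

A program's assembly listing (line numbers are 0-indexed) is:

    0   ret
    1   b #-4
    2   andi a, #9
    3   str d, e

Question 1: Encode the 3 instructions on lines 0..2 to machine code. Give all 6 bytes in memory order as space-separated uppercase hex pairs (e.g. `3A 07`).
D0 00 8F FC 70 09

0. ret fields op=0xd:4|pad=0:12 → word d000h → d0 00
1. b fields op=0x8:4|imm=-4:12 → word 8ffch → 8f fc
2. andi fields op=0x7:4|rd=0:3|imm=9:9 → word 7009h → 70 09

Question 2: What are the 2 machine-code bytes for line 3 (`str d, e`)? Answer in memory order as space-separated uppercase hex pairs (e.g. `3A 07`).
L3: str op=0xe:4|rd=3:3|rs=4:3|pad=0:6 ⇒ 0xe700 ⇒ big e7 00

E7 00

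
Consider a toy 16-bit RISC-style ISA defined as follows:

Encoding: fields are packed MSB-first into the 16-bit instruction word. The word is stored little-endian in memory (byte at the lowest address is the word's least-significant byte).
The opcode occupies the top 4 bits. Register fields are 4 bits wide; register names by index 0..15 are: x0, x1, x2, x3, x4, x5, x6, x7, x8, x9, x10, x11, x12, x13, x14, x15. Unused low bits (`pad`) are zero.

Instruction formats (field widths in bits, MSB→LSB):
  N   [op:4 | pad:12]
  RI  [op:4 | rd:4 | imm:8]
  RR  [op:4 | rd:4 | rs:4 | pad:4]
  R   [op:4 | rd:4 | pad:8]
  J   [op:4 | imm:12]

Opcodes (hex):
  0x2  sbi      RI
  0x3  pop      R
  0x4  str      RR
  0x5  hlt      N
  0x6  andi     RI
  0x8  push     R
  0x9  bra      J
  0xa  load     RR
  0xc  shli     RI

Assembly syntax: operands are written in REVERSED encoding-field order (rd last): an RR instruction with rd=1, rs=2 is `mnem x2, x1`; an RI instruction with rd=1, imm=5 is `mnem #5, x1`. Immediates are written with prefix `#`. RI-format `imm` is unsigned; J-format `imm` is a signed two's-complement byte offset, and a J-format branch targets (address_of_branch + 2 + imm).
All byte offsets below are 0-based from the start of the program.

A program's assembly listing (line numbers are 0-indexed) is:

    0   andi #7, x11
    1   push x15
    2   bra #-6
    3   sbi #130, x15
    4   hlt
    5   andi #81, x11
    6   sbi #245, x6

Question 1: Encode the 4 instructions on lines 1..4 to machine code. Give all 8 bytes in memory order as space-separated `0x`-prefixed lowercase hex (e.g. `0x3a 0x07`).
1. push fields op=0x8:4|rd=15:4|pad=0:8 → word 8f00h → 00 8f
2. bra fields op=0x9:4|imm=-6:12 → word 9ffah → fa 9f
3. sbi fields op=0x2:4|rd=15:4|imm=130:8 → word 2f82h → 82 2f
4. hlt fields op=0x5:4|pad=0:12 → word 5000h → 00 50

0x00 0x8f 0xfa 0x9f 0x82 0x2f 0x00 0x50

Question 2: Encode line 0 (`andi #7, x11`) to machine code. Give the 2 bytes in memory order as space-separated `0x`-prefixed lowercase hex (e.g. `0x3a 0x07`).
0x07 0x6b

L0: andi op=0x6:4|rd=11:4|imm=7:8 ⇒ 0x6b07 ⇒ little 07 6b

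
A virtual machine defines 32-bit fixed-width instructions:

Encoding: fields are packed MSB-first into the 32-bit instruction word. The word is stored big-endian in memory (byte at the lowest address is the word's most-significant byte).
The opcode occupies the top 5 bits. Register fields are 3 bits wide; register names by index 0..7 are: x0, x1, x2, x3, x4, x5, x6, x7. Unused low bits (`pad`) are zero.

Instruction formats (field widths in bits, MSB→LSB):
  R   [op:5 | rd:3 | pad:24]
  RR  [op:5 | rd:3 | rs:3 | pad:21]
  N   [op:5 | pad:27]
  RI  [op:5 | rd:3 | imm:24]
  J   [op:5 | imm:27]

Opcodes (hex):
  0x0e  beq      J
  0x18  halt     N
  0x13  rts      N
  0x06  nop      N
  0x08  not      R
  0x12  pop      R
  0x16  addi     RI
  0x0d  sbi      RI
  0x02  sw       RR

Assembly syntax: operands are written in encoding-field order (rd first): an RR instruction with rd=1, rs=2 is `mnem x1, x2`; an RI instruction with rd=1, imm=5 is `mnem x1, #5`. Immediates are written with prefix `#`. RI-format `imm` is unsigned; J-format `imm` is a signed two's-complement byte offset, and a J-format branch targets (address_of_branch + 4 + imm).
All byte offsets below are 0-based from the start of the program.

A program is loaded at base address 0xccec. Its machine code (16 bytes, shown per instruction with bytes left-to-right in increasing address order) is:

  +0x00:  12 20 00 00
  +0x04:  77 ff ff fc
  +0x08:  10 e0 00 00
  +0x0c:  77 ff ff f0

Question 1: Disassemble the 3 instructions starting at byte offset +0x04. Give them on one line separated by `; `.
beq #-4; sw x0, x7; beq #-16

[04] 77 ff ff fc → 0x77fffffc
  op=0x77fffffc>>27=0xe ⇒ beq (J)
  [26:0] imm=134217724 (s27→-4) = #-4
[08] 10 e0 00 00 → 0x10e00000
  op=0x10e00000>>27=0x2 ⇒ sw (RR)
  [26:24] rd=0 = x0
  [23:21] rs=7 = x7
[0c] 77 ff ff f0 → 0x77fffff0
  op=0x77fffff0>>27=0xe ⇒ beq (J)
  [26:0] imm=134217712 (s27→-16) = #-16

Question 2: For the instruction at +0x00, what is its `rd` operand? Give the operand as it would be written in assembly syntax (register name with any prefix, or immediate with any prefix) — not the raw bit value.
@+00  big-endian(12 20 00 00) = 0x12200000
  opcode bits[31:27]=0x2: sw/RR
  rd@[26:24]=0x2 ⇒ x2
  rs@[23:21]=0x1 ⇒ x1

x2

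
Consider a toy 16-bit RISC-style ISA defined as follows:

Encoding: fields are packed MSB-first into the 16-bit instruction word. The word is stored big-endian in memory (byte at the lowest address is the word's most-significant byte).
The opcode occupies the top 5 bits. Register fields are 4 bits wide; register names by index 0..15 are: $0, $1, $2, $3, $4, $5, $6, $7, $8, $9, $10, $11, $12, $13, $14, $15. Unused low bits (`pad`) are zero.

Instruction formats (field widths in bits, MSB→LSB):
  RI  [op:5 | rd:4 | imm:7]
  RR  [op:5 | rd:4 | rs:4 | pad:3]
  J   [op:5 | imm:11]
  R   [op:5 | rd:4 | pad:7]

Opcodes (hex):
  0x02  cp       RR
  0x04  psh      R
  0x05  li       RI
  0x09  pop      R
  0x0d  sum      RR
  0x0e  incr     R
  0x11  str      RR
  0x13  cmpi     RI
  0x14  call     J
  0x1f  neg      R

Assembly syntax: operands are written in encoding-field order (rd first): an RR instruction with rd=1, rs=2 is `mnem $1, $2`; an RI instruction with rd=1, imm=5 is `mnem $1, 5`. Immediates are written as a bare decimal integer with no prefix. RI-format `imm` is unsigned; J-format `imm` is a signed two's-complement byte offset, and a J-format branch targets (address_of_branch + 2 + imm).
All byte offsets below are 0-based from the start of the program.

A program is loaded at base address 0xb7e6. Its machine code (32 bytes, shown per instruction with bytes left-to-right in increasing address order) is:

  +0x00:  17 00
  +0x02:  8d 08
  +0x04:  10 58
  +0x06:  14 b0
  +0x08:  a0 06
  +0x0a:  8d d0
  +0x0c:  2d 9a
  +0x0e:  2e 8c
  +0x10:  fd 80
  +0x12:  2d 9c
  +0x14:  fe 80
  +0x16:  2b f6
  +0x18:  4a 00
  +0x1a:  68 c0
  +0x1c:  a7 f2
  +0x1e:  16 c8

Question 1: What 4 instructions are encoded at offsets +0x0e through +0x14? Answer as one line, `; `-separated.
+0x0e: 2e 8c ⇒ word 0x2e8c (big)
  opcode bits[15:11]=0x5: li/RI
  rd@[10:7]=0xd ⇒ $13
  imm@[6:0]=0xc ⇒ 12
+0x10: fd 80 ⇒ word 0xfd80 (big)
  opcode bits[15:11]=0x1f: neg/R
  rd@[10:7]=0xb ⇒ $11
+0x12: 2d 9c ⇒ word 0x2d9c (big)
  opcode bits[15:11]=0x5: li/RI
  rd@[10:7]=0xb ⇒ $11
  imm@[6:0]=0x1c ⇒ 28
+0x14: fe 80 ⇒ word 0xfe80 (big)
  opcode bits[15:11]=0x1f: neg/R
  rd@[10:7]=0xd ⇒ $13

li $13, 12; neg $11; li $11, 28; neg $13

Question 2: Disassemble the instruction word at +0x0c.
li $11, 26

off 0x0c: read 2d 9a as big → 0x2d9a
  op=0x2d9a>>11=0x5 ⇒ li (RI)
  [10:7] rd=11 = $11
  [6:0] imm=26 = 26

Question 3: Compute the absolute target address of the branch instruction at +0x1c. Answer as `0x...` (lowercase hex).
[1c] a7 f2 → 0xa7f2
  op=0xa7f2>>11=0x14 ⇒ call (J)
  imm: (w>>0)&0x7ff=0x7f2 (s11→-14) → -14
  target = base 0xb7e6 + off 0x1c + 2 + imm -14 = 0xb7f6

0xb7f6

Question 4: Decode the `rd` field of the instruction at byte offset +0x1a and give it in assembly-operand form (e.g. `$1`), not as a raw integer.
+0x1a: 68 c0 ⇒ word 0x68c0 (big)
  op=0x68c0>>11=0xd ⇒ sum (RR)
  rd@[10:7]=0x1 ⇒ $1
  rs@[6:3]=0x8 ⇒ $8

$1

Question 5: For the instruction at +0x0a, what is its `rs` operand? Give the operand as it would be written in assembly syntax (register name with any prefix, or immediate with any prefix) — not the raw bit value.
$10

off 0x0a: read 8d d0 as big → 0x8dd0
  top 5b → 0x11 → str [RR]
  rd@[10:7]=0xb ⇒ $11
  rs@[6:3]=0xa ⇒ $10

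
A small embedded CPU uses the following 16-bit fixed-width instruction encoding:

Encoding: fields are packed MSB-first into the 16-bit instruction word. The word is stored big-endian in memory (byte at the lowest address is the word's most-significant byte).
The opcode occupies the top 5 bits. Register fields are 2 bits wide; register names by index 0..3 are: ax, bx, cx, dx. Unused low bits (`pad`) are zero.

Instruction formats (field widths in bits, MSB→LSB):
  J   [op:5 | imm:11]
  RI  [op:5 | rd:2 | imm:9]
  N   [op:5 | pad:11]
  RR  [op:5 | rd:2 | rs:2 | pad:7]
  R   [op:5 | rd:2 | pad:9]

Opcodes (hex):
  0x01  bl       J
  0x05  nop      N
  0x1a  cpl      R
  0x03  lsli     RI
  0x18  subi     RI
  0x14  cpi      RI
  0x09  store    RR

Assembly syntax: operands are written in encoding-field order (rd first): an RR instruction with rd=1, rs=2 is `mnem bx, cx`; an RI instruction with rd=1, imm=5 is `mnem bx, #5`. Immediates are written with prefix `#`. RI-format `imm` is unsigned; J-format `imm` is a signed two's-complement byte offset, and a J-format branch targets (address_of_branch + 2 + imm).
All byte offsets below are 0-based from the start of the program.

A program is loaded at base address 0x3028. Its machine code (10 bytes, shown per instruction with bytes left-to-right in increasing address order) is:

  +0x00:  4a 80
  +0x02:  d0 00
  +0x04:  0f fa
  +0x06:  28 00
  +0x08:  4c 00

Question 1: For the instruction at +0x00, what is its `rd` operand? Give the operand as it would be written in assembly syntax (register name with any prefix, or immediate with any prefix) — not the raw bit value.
off 0x00: read 4a 80 as big → 0x4a80
  opcode bits[15:11]=0x9: store/RR
  rd: (w>>9)&0x3=0x1 → bx
  rs: (w>>7)&0x3=0x1 → bx

bx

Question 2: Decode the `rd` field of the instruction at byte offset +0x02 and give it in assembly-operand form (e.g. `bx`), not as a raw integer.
ax

[02] d0 00 → 0xd000
  top 5b → 0x1a → cpl [R]
  [10:9] rd=0 = ax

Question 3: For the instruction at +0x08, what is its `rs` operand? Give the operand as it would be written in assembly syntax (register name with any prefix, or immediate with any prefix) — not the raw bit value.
off 0x08: read 4c 00 as big → 0x4c00
  op=0x4c00>>11=0x9 ⇒ store (RR)
  rd: (w>>9)&0x3=0x2 → cx
  rs: (w>>7)&0x3=0x0 → ax

ax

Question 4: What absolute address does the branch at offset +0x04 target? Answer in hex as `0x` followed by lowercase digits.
0x3028

[04] 0f fa → 0x0ffa
  op=0x0ffa>>11=0x1 ⇒ bl (J)
  [10:0] imm=2042 (s11→-6) = #-6
  target = base 0x3028 + off 0x04 + 2 + imm -6 = 0x3028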